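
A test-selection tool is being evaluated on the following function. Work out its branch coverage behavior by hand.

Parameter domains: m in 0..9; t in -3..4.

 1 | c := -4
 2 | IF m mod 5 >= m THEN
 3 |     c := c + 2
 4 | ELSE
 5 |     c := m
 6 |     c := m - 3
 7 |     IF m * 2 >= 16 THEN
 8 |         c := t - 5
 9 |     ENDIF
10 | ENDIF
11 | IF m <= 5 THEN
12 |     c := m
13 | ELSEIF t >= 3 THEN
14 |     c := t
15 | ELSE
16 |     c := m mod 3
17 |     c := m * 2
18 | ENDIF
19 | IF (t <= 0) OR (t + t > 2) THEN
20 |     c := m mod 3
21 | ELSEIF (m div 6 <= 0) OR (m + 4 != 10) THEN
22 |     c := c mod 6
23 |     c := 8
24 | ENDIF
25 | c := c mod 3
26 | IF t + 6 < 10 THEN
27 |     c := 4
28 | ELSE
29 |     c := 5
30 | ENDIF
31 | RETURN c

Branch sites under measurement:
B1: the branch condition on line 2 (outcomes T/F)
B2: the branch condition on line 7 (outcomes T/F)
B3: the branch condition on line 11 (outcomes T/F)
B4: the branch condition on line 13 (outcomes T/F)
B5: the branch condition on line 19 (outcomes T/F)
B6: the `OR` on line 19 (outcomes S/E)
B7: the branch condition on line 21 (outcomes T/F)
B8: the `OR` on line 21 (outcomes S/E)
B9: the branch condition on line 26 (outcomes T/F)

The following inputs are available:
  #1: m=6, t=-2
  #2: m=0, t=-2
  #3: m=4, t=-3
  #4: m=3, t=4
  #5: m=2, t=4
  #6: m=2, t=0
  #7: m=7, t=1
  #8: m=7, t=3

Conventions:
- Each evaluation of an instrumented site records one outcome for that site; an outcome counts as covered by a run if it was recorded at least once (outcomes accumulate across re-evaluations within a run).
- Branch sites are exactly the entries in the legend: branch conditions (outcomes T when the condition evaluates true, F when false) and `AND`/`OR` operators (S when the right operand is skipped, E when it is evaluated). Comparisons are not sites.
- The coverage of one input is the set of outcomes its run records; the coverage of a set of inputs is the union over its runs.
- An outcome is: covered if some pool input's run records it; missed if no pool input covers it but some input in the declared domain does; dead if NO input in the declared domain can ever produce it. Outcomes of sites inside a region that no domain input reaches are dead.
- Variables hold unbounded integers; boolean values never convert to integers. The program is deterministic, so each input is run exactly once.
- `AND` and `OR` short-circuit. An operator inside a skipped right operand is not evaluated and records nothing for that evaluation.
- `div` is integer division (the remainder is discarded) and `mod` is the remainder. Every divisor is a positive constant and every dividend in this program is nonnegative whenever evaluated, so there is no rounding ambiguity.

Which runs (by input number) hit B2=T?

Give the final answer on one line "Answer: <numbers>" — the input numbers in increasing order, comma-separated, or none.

input #1 (m=6, t=-2): does not produce B2=T
input #2 (m=0, t=-2): does not produce B2=T
input #3 (m=4, t=-3): does not produce B2=T
input #4 (m=3, t=4): does not produce B2=T
input #5 (m=2, t=4): does not produce B2=T
input #6 (m=2, t=0): does not produce B2=T
input #7 (m=7, t=1): does not produce B2=T
input #8 (m=7, t=3): does not produce B2=T

Answer: none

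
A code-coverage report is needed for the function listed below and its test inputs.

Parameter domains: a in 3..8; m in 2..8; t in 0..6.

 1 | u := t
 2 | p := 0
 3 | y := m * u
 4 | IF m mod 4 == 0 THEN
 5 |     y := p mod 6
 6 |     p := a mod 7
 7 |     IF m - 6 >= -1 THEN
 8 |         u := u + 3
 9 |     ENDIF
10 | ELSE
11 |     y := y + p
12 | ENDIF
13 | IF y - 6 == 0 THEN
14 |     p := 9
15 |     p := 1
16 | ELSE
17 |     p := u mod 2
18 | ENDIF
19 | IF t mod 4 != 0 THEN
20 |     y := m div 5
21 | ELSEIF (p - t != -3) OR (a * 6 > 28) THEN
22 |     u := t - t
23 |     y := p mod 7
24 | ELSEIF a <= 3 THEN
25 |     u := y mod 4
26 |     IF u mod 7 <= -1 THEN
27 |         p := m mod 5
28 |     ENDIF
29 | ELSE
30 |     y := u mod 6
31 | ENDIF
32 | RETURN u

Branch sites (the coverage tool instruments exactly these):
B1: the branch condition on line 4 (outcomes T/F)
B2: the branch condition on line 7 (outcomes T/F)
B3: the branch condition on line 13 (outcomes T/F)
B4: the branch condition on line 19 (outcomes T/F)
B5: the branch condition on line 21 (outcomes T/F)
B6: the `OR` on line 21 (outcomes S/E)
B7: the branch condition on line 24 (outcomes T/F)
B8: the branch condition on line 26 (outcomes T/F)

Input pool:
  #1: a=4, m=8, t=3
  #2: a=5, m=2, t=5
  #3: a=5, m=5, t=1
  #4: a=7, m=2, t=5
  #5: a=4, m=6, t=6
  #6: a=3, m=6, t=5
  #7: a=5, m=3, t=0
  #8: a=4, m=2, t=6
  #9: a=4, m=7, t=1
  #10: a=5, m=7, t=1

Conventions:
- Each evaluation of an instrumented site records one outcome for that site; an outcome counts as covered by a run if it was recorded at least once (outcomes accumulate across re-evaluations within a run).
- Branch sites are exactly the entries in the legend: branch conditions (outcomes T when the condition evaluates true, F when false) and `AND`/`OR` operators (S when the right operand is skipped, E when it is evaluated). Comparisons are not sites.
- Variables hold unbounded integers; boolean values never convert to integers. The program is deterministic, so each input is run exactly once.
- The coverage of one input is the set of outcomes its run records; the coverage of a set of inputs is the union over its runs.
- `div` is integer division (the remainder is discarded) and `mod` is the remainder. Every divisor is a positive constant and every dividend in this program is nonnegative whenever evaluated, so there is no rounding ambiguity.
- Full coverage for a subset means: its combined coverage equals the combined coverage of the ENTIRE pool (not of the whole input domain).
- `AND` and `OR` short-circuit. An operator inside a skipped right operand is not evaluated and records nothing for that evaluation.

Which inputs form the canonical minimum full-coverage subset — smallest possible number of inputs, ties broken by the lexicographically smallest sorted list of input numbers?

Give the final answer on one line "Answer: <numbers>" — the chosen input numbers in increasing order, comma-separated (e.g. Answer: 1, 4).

#1 (a=4, m=8, t=3) -> B1->T, B2->T, B3->F, B4->T; covered: B1=T, B2=T, B3=F, B4=T
#2 (a=5, m=2, t=5) -> B1->F, B3->F, B4->T; covered: B1=F, B3=F, B4=T
#3 (a=5, m=5, t=1) -> B1->F, B3->F, B4->T; covered: B1=F, B3=F, B4=T
#4 (a=7, m=2, t=5) -> B1->F, B3->F, B4->T; covered: B1=F, B3=F, B4=T
#5 (a=4, m=6, t=6) -> B1->F, B3->F, B4->T; covered: B1=F, B3=F, B4=T
#6 (a=3, m=6, t=5) -> B1->F, B3->F, B4->T; covered: B1=F, B3=F, B4=T
#7 (a=5, m=3, t=0) -> B1->F, B3->F, B4->F, B6->S, B5->T; covered: B1=F, B3=F, B4=F, B5=T, B6=S
#8 (a=4, m=2, t=6) -> B1->F, B3->F, B4->T; covered: B1=F, B3=F, B4=T
#9 (a=4, m=7, t=1) -> B1->F, B3->F, B4->T; covered: B1=F, B3=F, B4=T
#10 (a=5, m=7, t=1) -> B1->F, B3->F, B4->T; covered: B1=F, B3=F, B4=T
pool-wide coverage (8 outcomes): B1=T, B1=F, B2=T, B3=F, B4=T, B4=F, B5=T, B6=S
every size-1 subset falls short of the 8 outcomes (best: 5/8)
inputs {1, 7} (size 2) cover everything; no size-2 subset with a lexicographically smaller index list covers all 8

Answer: 1, 7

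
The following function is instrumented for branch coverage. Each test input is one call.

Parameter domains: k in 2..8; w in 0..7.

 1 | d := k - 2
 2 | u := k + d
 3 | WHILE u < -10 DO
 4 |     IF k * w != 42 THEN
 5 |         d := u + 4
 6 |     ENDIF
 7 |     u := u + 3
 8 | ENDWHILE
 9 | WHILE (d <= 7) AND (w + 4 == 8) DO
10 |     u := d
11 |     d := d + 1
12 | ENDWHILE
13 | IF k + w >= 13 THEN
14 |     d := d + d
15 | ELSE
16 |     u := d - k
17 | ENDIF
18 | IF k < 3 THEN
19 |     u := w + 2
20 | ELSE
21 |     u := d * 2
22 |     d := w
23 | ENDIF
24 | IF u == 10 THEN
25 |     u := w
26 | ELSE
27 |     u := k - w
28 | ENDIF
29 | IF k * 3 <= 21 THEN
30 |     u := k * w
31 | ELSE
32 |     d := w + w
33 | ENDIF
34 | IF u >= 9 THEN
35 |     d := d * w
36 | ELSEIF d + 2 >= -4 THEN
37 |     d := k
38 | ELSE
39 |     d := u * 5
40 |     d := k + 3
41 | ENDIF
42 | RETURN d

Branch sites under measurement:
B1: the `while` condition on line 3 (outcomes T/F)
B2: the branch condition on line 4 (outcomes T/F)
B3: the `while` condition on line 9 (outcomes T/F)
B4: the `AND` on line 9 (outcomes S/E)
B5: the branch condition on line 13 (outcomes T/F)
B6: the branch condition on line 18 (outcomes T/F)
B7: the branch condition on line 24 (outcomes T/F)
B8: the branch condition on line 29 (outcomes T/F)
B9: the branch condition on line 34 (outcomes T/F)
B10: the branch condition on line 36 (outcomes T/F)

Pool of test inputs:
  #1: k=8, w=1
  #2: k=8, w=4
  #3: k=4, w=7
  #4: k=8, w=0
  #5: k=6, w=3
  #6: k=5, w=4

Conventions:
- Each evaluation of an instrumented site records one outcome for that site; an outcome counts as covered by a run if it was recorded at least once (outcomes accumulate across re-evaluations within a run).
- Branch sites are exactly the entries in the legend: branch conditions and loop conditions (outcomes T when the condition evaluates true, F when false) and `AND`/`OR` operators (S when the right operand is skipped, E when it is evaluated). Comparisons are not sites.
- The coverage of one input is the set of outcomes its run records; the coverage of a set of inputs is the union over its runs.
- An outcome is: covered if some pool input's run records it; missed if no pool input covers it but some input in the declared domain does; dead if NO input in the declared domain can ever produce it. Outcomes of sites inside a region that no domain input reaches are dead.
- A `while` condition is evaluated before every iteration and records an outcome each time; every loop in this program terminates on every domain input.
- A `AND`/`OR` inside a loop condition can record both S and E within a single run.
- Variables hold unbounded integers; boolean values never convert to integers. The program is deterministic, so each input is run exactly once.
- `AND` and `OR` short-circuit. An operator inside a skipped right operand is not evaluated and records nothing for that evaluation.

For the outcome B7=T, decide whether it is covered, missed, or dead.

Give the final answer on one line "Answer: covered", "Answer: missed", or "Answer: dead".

no pool input records B7=T
but domain input (k=7, w=0) does record it -> reachable, so missed

Answer: missed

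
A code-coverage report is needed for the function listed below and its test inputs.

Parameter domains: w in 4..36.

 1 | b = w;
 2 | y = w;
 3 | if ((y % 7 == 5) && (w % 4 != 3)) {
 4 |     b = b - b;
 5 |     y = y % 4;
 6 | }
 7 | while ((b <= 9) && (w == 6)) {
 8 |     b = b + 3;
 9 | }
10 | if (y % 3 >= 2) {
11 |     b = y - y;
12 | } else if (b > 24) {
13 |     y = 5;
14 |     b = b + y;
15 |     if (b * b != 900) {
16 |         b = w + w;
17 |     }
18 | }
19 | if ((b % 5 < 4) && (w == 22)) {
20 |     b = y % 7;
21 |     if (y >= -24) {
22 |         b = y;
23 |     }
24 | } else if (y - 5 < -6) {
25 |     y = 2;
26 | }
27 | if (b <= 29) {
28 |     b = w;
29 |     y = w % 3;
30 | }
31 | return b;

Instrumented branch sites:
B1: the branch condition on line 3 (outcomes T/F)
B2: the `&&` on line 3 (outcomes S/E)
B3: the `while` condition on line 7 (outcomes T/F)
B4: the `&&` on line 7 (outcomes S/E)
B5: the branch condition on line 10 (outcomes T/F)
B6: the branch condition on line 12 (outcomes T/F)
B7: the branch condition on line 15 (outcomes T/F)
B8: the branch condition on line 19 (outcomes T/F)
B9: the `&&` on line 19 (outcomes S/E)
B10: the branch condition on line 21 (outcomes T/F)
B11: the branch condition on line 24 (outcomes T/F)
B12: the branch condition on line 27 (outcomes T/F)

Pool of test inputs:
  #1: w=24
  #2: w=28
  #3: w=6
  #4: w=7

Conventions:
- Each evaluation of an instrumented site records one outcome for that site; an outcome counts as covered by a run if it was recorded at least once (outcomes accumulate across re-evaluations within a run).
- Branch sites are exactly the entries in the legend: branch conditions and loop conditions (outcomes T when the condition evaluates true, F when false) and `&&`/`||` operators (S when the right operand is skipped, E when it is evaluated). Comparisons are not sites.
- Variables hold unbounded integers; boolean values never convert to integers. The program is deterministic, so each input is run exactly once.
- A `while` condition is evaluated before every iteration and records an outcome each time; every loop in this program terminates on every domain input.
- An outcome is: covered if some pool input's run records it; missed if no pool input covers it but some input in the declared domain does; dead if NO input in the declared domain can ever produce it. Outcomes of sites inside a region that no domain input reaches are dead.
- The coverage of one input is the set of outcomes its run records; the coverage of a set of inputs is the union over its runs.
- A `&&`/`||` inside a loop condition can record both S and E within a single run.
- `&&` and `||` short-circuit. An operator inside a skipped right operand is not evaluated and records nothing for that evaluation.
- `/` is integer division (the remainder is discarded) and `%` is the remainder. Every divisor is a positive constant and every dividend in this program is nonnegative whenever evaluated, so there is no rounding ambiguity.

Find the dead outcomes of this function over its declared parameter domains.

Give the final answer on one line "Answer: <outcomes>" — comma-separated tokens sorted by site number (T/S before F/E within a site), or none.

exhaustive pass over the 33-input domain:
  B10=F: never recorded by any domain input -> dead
  B11=T: never recorded by any domain input -> dead
  reachable outcomes have witnesses, e.g. B1=T (e.g. w=5), B1=F (e.g. w=4), B2=S (e.g. w=4), B2=E (e.g. w=5)

Answer: B10=F, B11=T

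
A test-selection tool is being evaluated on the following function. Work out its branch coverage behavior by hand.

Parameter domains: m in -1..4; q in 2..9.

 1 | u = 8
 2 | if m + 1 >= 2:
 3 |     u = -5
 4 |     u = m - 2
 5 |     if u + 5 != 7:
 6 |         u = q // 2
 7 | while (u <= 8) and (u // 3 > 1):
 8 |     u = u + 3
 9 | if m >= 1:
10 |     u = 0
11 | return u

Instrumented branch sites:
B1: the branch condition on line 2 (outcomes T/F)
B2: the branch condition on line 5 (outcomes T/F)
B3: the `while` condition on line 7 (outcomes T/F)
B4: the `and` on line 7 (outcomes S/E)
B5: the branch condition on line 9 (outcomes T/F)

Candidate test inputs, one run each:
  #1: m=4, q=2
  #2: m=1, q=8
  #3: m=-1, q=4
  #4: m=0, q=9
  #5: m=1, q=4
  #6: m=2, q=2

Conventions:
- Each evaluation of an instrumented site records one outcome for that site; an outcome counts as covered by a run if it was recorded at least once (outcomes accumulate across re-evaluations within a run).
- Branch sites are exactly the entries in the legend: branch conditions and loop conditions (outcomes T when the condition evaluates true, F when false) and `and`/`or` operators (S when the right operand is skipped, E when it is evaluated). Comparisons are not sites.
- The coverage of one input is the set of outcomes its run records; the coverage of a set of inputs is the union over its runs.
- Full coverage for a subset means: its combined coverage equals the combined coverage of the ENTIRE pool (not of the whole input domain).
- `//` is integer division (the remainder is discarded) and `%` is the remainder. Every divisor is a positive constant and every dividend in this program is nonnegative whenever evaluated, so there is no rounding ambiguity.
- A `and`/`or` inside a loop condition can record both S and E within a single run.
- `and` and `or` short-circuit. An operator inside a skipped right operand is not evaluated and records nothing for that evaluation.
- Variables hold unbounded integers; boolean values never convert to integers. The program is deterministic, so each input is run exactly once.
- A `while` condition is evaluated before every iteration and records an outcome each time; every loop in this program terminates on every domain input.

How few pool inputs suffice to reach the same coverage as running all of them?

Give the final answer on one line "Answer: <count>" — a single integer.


input #1 (m=4, q=2): events B1->T, B2->F, B4->E, B3->F, B5->T; covers B1=T, B2=F, B3=F, B4=E, B5=T
input #2 (m=1, q=8): events B1->T, B2->T, B4->E, B3->F, B5->T; covers B1=T, B2=T, B3=F, B4=E, B5=T
input #3 (m=-1, q=4): events B1->F, B4->E, B3->T, B4->S, B3->F, B5->F; covers B1=F, B3=T, B3=F, B4=S, B4=E, B5=F
input #4 (m=0, q=9): events B1->F, B4->E, B3->T, B4->S, B3->F, B5->F; covers B1=F, B3=T, B3=F, B4=S, B4=E, B5=F
input #5 (m=1, q=4): events B1->T, B2->T, B4->E, B3->F, B5->T; covers B1=T, B2=T, B3=F, B4=E, B5=T
input #6 (m=2, q=2): events B1->T, B2->T, B4->E, B3->F, B5->T; covers B1=T, B2=T, B3=F, B4=E, B5=T
together the pool reaches 10 outcomes: B1=T, B1=F, B2=T, B2=F, B3=T, B3=F, B4=S, B4=E, B5=T, B5=F
every size-1 subset falls short of the 10 outcomes (best: 6/10)
every size-2 subset falls short of the 10 outcomes (best: 9/10)
size 3: inputs {1, 2, 3} cover all 10 outcomes, and no lexicographically smaller subset of this size does
Answer: 3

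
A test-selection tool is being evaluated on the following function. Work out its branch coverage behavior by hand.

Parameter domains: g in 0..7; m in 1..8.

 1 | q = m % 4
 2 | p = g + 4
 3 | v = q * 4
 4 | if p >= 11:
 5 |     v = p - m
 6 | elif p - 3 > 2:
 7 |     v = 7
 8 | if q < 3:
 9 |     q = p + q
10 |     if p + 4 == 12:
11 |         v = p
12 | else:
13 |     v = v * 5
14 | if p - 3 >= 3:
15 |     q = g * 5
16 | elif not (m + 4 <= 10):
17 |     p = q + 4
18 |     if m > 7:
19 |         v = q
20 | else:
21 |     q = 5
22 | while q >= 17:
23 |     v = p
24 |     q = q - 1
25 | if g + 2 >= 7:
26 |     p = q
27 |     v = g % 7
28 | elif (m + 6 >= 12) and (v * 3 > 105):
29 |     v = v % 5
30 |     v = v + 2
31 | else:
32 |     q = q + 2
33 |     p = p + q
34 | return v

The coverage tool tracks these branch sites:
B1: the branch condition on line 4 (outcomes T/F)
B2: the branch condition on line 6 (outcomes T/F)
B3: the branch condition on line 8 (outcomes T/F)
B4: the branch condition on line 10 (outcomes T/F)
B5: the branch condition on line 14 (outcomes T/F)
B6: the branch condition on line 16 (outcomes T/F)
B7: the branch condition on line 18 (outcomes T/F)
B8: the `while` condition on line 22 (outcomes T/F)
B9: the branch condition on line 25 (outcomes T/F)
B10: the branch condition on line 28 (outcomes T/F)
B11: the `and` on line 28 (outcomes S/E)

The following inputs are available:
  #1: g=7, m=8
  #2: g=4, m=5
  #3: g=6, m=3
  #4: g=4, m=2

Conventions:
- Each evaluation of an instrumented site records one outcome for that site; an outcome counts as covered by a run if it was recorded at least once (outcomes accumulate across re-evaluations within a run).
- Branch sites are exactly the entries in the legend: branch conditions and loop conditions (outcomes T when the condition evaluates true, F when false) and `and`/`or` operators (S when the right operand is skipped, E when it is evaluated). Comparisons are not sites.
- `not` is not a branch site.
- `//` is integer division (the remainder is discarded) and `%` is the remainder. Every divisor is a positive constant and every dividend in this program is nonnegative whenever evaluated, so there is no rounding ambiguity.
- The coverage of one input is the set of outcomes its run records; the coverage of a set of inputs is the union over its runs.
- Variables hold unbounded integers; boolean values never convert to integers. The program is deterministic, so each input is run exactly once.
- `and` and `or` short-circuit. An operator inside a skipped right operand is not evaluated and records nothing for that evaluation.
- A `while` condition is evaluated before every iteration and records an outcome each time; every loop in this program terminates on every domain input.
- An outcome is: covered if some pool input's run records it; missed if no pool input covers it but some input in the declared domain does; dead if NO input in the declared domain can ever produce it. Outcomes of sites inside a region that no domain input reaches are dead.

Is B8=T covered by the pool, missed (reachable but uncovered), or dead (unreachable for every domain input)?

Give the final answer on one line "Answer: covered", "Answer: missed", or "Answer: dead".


B8=T is recorded by pool input(s) 1, 2, 3, 4 -> covered
Answer: covered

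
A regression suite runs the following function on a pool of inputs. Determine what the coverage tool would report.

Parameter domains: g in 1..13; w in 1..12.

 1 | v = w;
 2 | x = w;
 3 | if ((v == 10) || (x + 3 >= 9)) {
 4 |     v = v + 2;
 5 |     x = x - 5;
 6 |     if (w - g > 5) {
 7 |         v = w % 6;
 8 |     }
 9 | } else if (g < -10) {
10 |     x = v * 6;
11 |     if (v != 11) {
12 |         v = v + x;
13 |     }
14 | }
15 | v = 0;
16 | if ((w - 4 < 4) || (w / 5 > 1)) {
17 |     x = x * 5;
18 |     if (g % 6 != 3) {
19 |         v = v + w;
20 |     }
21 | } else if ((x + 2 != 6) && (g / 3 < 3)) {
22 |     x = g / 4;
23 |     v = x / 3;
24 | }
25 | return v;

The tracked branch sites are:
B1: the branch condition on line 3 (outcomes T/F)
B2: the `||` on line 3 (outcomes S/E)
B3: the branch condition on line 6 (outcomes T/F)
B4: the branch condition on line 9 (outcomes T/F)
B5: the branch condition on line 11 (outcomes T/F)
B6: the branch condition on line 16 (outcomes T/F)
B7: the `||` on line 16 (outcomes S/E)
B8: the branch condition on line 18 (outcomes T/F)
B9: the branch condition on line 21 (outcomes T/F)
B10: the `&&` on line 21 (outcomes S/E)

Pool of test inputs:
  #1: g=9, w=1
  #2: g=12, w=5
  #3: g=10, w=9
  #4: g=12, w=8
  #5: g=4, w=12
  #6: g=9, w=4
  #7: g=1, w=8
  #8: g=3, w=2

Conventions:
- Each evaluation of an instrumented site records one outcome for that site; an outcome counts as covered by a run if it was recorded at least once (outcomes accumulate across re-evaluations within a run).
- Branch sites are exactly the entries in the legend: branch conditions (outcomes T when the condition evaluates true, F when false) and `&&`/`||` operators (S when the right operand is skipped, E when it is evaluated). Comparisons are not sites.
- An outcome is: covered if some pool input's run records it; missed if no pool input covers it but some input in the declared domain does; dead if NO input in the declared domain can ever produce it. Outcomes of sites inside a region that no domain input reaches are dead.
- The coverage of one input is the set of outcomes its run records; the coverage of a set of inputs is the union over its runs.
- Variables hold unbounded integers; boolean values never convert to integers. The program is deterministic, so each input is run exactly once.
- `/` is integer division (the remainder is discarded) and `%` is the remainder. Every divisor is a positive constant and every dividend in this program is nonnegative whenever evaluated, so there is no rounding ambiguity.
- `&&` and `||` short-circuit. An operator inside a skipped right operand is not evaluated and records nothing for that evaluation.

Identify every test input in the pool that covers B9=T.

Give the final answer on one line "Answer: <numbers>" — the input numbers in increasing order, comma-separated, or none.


input #1 (g=9, w=1): never hits B9=T
input #2 (g=12, w=5): never hits B9=T
input #3 (g=10, w=9): never hits B9=T
input #4 (g=12, w=8): never hits B9=T
input #5 (g=4, w=12): never hits B9=T
input #6 (g=9, w=4): never hits B9=T
input #7 (g=1, w=8): hits B9=T
input #8 (g=3, w=2): never hits B9=T
Answer: 7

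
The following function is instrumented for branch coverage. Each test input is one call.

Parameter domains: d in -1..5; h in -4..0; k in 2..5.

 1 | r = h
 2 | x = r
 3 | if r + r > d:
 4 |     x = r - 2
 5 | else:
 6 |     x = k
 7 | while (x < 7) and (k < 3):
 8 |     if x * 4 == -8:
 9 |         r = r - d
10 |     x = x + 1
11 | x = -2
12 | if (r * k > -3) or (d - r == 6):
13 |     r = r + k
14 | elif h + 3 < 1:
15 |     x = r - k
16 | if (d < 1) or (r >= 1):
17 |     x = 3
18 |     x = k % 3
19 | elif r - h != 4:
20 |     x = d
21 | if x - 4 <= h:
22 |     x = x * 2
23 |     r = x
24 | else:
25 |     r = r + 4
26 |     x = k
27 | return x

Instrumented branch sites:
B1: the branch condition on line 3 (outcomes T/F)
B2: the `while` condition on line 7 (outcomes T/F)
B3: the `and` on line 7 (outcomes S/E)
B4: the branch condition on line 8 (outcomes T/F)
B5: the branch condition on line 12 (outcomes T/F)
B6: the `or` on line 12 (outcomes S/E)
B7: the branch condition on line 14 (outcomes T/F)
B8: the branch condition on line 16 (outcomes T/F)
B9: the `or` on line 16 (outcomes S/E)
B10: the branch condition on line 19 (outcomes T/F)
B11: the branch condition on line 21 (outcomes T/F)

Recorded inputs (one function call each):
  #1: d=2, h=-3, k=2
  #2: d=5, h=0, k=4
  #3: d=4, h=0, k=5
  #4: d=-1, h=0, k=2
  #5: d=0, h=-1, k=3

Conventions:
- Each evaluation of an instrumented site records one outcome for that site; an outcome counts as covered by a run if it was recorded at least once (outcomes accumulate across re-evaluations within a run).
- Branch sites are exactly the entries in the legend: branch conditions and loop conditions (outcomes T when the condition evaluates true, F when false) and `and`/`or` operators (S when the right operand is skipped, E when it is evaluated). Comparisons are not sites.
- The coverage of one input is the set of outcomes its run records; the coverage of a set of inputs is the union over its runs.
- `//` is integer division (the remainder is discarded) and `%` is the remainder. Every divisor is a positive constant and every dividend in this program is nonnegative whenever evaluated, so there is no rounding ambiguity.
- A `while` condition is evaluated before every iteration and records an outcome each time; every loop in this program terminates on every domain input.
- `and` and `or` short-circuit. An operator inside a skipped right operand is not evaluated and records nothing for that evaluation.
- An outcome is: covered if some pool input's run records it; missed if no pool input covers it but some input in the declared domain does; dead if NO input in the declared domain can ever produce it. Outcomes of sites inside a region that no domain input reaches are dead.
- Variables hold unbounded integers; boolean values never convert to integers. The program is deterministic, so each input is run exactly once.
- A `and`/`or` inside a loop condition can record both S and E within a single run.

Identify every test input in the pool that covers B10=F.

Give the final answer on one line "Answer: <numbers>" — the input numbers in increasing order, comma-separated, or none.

input #1 (d=2, h=-3, k=2): does not record B10=F
input #2 (d=5, h=0, k=4): does not record B10=F
input #3 (d=4, h=0, k=5): does not record B10=F
input #4 (d=-1, h=0, k=2): does not record B10=F
input #5 (d=0, h=-1, k=3): does not record B10=F

Answer: none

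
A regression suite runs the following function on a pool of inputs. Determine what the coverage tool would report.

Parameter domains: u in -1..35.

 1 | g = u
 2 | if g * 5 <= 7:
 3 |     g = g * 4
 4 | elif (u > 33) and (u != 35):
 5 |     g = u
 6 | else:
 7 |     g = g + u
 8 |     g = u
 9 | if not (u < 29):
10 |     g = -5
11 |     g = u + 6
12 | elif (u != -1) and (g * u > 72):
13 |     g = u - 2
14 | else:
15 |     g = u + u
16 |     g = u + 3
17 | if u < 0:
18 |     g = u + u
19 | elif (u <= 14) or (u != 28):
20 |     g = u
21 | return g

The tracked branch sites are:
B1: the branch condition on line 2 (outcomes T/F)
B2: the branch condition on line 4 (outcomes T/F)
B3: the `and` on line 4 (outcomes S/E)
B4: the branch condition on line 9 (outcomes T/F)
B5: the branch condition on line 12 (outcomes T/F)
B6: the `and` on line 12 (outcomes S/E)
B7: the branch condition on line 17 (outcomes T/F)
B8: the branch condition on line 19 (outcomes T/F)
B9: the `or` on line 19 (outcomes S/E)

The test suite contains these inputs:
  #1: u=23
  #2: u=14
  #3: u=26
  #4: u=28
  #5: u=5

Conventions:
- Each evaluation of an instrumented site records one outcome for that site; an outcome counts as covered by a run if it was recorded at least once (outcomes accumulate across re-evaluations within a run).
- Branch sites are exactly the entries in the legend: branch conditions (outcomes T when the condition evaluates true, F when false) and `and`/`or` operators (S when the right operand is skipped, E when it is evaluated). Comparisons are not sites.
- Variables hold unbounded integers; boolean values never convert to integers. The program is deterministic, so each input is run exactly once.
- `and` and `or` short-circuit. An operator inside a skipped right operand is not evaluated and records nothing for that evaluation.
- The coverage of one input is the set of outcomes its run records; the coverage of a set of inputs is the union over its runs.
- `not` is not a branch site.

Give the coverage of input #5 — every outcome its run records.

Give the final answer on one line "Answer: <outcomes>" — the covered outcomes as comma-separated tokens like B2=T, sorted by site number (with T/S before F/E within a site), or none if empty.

Event log for input #5 (u=5):
  B1->F, B3->S, B2->F, B4->F, B6->E, B5->F, B7->F, B9->S, B8->T
collecting distinct outcomes: B1=F, B2=F, B3=S, B4=F, B5=F, B6=E, B7=F, B8=T, B9=S

Answer: B1=F, B2=F, B3=S, B4=F, B5=F, B6=E, B7=F, B8=T, B9=S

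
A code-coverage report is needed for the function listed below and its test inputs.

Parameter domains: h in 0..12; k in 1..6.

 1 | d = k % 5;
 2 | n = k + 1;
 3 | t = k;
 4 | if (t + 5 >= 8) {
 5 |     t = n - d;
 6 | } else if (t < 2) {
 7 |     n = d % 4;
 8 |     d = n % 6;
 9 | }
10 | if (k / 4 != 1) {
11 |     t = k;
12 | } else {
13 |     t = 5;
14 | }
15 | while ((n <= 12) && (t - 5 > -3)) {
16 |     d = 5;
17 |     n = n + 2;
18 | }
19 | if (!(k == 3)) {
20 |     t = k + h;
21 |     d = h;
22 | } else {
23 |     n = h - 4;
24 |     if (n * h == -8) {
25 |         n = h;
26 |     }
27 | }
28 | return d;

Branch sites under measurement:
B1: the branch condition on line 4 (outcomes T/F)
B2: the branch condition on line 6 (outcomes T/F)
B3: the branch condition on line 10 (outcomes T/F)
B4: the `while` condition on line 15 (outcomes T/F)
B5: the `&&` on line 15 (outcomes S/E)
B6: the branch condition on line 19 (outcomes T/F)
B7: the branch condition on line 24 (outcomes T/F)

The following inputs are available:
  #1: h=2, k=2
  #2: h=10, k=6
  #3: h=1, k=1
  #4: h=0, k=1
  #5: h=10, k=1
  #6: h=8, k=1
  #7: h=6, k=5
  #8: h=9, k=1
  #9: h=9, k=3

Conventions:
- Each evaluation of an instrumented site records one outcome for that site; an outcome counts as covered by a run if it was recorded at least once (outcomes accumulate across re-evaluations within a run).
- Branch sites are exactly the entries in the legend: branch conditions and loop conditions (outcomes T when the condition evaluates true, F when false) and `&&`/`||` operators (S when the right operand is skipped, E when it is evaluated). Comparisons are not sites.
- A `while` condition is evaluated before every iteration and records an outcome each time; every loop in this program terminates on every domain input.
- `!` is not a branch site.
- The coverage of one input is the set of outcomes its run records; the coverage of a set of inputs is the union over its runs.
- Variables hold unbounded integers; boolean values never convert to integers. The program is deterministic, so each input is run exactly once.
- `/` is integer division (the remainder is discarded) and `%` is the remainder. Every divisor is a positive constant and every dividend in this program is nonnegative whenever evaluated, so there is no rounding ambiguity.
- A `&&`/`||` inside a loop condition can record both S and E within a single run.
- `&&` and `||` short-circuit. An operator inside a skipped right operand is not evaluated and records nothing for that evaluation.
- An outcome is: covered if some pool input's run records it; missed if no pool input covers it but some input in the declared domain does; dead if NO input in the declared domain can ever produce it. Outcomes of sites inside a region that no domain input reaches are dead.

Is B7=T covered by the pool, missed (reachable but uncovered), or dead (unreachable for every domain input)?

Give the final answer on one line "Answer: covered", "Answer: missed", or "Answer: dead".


no pool input records B7=T
checking all 78 inputs in the declared domain: B7=T is never recorded -> dead
Answer: dead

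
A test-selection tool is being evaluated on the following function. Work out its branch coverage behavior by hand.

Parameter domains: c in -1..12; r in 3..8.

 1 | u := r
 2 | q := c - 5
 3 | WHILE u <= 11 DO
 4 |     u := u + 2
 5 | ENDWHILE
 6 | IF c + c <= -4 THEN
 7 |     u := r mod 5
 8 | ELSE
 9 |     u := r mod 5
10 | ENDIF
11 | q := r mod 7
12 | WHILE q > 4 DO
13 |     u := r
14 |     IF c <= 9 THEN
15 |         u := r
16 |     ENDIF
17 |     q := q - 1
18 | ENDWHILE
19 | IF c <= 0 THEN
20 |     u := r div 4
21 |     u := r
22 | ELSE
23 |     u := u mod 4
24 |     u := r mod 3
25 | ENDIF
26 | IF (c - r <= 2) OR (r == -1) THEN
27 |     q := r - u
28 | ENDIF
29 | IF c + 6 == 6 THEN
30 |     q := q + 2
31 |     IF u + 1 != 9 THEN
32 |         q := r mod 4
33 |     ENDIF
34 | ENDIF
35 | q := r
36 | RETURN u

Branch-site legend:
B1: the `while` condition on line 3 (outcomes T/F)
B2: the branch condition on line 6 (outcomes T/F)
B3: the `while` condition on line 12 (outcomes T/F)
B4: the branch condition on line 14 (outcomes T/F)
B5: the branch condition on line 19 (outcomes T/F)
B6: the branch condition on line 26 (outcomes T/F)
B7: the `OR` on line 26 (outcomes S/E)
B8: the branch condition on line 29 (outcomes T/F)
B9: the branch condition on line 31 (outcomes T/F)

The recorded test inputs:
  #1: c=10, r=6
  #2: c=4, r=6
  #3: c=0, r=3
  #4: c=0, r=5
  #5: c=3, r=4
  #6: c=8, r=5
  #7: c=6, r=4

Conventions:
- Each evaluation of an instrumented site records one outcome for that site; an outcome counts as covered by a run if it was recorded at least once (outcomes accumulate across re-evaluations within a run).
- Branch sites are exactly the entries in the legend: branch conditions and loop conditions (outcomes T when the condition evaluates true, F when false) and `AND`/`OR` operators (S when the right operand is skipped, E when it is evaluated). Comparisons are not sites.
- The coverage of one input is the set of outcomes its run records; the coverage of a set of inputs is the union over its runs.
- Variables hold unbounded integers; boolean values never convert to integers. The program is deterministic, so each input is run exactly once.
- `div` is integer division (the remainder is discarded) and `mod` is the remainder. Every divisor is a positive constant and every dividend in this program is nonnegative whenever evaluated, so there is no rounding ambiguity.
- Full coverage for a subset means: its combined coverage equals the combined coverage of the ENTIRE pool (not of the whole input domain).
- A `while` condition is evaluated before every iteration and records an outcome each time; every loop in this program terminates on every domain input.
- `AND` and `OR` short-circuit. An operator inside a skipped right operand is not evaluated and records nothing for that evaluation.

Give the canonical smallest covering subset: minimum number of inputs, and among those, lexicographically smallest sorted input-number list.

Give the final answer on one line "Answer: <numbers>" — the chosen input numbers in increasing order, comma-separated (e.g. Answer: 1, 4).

#1 (c=10, r=6) -> covered: B1=T, B1=F, B2=F, B3=T, B3=F, B4=F, B5=F, B6=F, B7=E, B8=F
#2 (c=4, r=6) -> covered: B1=T, B1=F, B2=F, B3=T, B3=F, B4=T, B5=F, B6=T, B7=S, B8=F
#3 (c=0, r=3) -> covered: B1=T, B1=F, B2=F, B3=F, B5=T, B6=T, B7=S, B8=T, B9=T
#4 (c=0, r=5) -> covered: B1=T, B1=F, B2=F, B3=T, B3=F, B4=T, B5=T, B6=T, B7=S, B8=T, B9=T
#5 (c=3, r=4) -> covered: B1=T, B1=F, B2=F, B3=F, B5=F, B6=T, B7=S, B8=F
#6 (c=8, r=5) -> covered: B1=T, B1=F, B2=F, B3=T, B3=F, B4=T, B5=F, B6=F, B7=E, B8=F
#7 (c=6, r=4) -> covered: B1=T, B1=F, B2=F, B3=F, B5=F, B6=T, B7=S, B8=F
together the pool reaches 16 outcomes: B1=T, B1=F, B2=F, B3=T, B3=F, B4=T, B4=F, B5=T, B5=F, B6=T, B6=F, B7=S, B7=E, B8=T, B8=F, B9=T
no size-1 subset reaches all 16 outcomes (best union: 11/16)
at size 2, {1, 4} reaches all 16 outcomes; every lexicographically earlier size-2 subset fails

Answer: 1, 4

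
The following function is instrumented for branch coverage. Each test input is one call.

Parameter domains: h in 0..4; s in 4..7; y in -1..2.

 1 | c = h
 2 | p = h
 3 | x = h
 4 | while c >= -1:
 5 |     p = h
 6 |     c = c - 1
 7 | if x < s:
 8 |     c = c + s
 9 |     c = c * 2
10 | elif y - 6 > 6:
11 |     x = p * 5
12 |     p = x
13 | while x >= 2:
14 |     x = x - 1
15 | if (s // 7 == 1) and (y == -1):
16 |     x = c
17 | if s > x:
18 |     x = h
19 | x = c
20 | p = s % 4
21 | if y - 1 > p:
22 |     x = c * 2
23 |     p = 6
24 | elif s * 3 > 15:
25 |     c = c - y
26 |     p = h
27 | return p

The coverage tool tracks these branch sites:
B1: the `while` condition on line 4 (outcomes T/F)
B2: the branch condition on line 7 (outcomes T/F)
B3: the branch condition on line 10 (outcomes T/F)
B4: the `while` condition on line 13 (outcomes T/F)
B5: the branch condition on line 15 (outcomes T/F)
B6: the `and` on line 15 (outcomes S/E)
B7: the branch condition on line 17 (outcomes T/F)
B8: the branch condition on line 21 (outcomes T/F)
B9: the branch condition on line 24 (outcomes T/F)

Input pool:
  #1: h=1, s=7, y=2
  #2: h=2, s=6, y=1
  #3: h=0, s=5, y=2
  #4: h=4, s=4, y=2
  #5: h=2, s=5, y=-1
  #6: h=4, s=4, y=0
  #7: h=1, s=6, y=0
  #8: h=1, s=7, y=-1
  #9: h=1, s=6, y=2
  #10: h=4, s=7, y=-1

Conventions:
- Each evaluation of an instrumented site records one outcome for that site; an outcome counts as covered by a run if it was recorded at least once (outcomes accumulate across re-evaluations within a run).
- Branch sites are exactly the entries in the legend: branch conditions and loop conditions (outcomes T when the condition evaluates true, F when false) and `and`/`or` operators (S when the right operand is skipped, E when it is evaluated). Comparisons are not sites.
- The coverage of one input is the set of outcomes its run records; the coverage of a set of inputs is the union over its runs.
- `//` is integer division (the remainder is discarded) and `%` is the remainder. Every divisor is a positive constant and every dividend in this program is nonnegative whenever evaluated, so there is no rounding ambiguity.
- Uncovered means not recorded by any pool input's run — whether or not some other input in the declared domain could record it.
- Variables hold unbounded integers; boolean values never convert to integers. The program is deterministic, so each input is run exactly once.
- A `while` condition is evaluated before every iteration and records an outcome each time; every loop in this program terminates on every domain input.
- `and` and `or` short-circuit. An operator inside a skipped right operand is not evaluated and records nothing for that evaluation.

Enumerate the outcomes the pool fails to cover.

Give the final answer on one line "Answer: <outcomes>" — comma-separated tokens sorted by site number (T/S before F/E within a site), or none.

run #1 (h=1, s=7, y=2) runs B1->T, B1->T, B1->T, B1->F, B2->T, B4->F, B6->E, B5->F, B7->T, B8->F, B9->T; records B1=T, B1=F, B2=T, B4=F, B5=F, B6=E, B7=T, B8=F, B9=T
run #2 (h=2, s=6, y=1) runs B1->T, B1->T, B1->T, B1->T, B1->F, B2->T, B4->T, B4->F, B6->S, B5->F, B7->T, B8->F, B9->T; records B1=T, B1=F, B2=T, B4=T, B4=F, B5=F, B6=S, B7=T, B8=F, B9=T
run #3 (h=0, s=5, y=2) runs B1->T, B1->T, B1->F, B2->T, B4->F, B6->S, B5->F, B7->T, B8->F, B9->F; records B1=T, B1=F, B2=T, B4=F, B5=F, B6=S, B7=T, B8=F, B9=F
run #4 (h=4, s=4, y=2) runs B1->T, B1->T, B1->T, B1->T, B1->T, B1->T, B1->F, B2->F, B3->F, B4->T, B4->T, B4->T, B4->F, B6->S, ...; records B1=T, B1=F, B2=F, B3=F, B4=T, B4=F, B5=F, B6=S, B7=T, B8=T
run #5 (h=2, s=5, y=-1) runs B1->T, B1->T, B1->T, B1->T, B1->F, B2->T, B4->T, B4->F, B6->S, B5->F, B7->T, B8->F, B9->F; records B1=T, B1=F, B2=T, B4=T, B4=F, B5=F, B6=S, B7=T, B8=F, B9=F
run #6 (h=4, s=4, y=0) runs B1->T, B1->T, B1->T, B1->T, B1->T, B1->T, B1->F, B2->F, B3->F, B4->T, B4->T, B4->T, B4->F, B6->S, ...; records B1=T, B1=F, B2=F, B3=F, B4=T, B4=F, B5=F, B6=S, B7=T, B8=F, B9=F
run #7 (h=1, s=6, y=0) runs B1->T, B1->T, B1->T, B1->F, B2->T, B4->F, B6->S, B5->F, B7->T, B8->F, B9->T; records B1=T, B1=F, B2=T, B4=F, B5=F, B6=S, B7=T, B8=F, B9=T
run #8 (h=1, s=7, y=-1) runs B1->T, B1->T, B1->T, B1->F, B2->T, B4->F, B6->E, B5->T, B7->F, B8->F, B9->T; records B1=T, B1=F, B2=T, B4=F, B5=T, B6=E, B7=F, B8=F, B9=T
run #9 (h=1, s=6, y=2) runs B1->T, B1->T, B1->T, B1->F, B2->T, B4->F, B6->S, B5->F, B7->T, B8->F, B9->T; records B1=T, B1=F, B2=T, B4=F, B5=F, B6=S, B7=T, B8=F, B9=T
run #10 (h=4, s=7, y=-1) runs B1->T, B1->T, B1->T, B1->T, B1->T, B1->T, B1->F, B2->T, B4->T, B4->T, B4->T, B4->F, B6->E, B5->T, ...; records B1=T, B1=F, B2=T, B4=T, B4=F, B5=T, B6=E, B7=F, B8=F, B9=T
union over the pool: B1=T, B1=F, B2=T, B2=F, B3=F, B4=T, B4=F, B5=T, B5=F, B6=S, B6=E, B7=T, B7=F, B8=T, B8=F, B9=T, B9=F
uncovered (1 of 18): B3=T

Answer: B3=T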